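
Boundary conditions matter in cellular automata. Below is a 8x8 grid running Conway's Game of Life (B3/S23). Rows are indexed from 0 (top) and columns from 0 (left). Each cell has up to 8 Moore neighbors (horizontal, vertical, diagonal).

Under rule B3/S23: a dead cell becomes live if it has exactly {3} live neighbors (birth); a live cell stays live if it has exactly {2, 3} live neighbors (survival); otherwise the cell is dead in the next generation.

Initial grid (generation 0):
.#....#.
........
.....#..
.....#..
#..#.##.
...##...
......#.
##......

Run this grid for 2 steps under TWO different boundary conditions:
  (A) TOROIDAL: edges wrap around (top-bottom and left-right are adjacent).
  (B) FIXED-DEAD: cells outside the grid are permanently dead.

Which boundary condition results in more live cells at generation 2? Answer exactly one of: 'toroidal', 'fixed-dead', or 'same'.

Under TOROIDAL boundary, generation 2:
.#.....#
........
........
....###.
...#...#
...##.##
......#.
.#.....#
Population = 14

Under FIXED-DEAD boundary, generation 2:
........
........
........
....###.
...#..#.
...##.#.
........
........
Population = 8

Comparison: toroidal=14, fixed-dead=8 -> toroidal

Answer: toroidal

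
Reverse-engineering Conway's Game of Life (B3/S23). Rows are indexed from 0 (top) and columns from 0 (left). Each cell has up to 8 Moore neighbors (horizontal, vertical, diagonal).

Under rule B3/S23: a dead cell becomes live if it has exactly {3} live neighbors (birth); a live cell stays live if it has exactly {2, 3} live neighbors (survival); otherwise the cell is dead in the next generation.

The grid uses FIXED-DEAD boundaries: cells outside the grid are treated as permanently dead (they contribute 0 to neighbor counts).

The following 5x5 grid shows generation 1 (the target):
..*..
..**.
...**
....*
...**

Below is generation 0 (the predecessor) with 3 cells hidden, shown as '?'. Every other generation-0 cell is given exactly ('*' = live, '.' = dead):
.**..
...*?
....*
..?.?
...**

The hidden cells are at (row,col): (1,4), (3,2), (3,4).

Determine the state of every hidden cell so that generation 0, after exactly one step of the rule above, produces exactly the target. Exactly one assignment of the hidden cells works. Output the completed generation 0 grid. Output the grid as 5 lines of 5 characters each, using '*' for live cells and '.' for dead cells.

Hidden generation-0 cells (in order): (1,4), (3,2), (3,4).
A hidden cell only influences target cells in its own 3x3 neighborhood. Try each of the 2^3 = 8 assignments, step the completed generation 0 forward once under B3/S23, and compare with the target:
  (1,4)=. (3,2)=. (3,4)=. -> step gives (2,3)='.' but target has '*' -> reject
  (1,4)=. (3,2)=. (3,4)=* -> step reproduces the target at every cell -> ACCEPT
  (1,4)=. (3,2)=* (3,4)=. -> step gives (2,4)='.' but target has '*' -> reject
  (1,4)=. (3,2)=* (3,4)=* -> step gives (2,3)='.' but target has '*' -> reject
  (1,4)=* (3,2)=. (3,4)=. -> step gives (0,3)='*' but target has '.' -> reject
  (1,4)=* (3,2)=. (3,4)=* -> step gives (0,3)='*' but target has '.' -> reject
  (1,4)=* (3,2)=* (3,4)=. -> step gives (0,3)='*' but target has '.' -> reject
  (1,4)=* (3,2)=* (3,4)=* -> step gives (0,3)='*' but target has '.' -> reject
Unique solution: (1,4)=dead, (3,2)=dead, (3,4)=live.
Check: live-neighbor counts of every cell in the completed generation 0:
11221
12322
00132
00143
00122
Applying B3/S23 to generation 0 with these counts gives:
..*..
..**.
...**
....*
...**
which matches the target exactly.

Answer: .**..
...*.
....*
....*
...**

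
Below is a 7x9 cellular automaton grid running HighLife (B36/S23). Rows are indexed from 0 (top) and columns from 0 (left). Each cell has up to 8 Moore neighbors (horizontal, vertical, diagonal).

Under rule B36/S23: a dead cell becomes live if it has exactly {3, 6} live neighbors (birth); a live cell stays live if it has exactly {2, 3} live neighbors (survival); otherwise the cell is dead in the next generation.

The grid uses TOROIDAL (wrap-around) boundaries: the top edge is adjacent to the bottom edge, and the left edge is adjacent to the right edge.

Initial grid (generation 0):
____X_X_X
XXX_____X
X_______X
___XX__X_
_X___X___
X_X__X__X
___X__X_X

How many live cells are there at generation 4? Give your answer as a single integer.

Simulating step by step:
Generation 0 (given above): 21 live cells
Generation 1: 31 live cells
_XXX_X__X
_X_______
__XX___X_
X___X___X
XXXX_XX_X
XXX_XXXXX
___XX_X_X
Generation 2: 22 live cells
_X_X_X_X_
XXX_X____
XXXX____X
____XXX__
_______X_
___X_____
X_X__X_X_
Generation 3: 22 live cells
___X_X___
____X____
________X
XXXXXXXXX
____XXX__
______X_X
_XXX____X
Generation 4: 24 live cells
___X_____
____X____
_XX___X_X
XXXX____X
_XX____X_
X_XXX_X__
X_XXX__X_
Population at generation 4: 24

Answer: 24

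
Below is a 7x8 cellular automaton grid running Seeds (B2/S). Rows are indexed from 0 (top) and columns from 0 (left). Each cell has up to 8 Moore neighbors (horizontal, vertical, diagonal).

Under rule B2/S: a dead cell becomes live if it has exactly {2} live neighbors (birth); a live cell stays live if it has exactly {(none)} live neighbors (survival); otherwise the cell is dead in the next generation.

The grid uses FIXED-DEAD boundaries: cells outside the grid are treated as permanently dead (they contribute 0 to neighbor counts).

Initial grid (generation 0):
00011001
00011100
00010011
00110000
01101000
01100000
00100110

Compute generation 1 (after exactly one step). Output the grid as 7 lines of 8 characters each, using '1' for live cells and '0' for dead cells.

Simulating step by step:
Generation 0 (given above): 19 live cells
Generation 1: 10 live cells
(generation 1 grid is the final answer)

Answer: 00100010
00000000
00000000
00000111
10000000
10001010
00010000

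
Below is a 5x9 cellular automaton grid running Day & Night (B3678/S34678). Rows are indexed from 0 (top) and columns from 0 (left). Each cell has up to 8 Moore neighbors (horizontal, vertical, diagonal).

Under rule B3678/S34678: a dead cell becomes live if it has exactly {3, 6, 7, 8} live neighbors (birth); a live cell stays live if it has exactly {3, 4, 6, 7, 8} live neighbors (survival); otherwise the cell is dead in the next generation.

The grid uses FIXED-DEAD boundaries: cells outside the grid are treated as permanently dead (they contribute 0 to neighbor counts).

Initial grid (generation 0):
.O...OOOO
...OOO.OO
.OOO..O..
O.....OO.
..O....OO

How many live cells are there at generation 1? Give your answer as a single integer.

Answer: 20

Derivation:
Simulating step by step:
Generation 0 (given above): 20 live cells
Generation 1: 20 live cells
.....OOOO
.O.OOOO.O
..OO..O.O
...O..OOO
......OO.
Population at generation 1: 20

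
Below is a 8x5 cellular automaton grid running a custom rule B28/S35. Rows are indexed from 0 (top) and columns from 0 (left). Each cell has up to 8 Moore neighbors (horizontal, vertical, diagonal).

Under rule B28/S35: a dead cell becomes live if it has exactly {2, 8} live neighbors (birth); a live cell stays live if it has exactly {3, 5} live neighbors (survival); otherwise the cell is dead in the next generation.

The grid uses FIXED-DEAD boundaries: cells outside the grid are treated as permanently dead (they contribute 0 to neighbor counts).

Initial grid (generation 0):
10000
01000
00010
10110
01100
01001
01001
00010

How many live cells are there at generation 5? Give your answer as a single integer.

Simulating step by step:
Generation 0 (given above): 13 live cells
Generation 1: 12 live cells
01000
10100
10001
00011
00001
01000
10000
00101
Generation 2: 12 live cells
10100
00010
00100
00011
00100
10000
00110
01010
Generation 3: 10 live cells
01010
00000
00000
01010
01001
00000
10101
00001
Generation 4: 12 live cells
00100
00100
00100
10001
10010
10101
01000
01000
Generation 5: 9 live cells
01010
00000
00000
00100
00110
00000
01010
10100
Population at generation 5: 9

Answer: 9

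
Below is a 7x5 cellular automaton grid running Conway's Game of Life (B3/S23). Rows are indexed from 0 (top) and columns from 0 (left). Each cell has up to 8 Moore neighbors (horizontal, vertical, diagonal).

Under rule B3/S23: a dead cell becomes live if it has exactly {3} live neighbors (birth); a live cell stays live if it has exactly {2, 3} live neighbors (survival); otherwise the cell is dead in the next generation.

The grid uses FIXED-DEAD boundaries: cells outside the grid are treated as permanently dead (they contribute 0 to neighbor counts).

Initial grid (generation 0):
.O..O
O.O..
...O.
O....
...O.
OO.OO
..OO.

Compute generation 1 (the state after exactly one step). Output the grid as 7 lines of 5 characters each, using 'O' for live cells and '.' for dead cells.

Answer: .O...
.OOO.
.O...
.....
OOOOO
.O..O
.OOOO

Derivation:
Simulating step by step:
Generation 0 (given above): 13 live cells
Generation 1: 16 live cells
(generation 1 grid is the final answer)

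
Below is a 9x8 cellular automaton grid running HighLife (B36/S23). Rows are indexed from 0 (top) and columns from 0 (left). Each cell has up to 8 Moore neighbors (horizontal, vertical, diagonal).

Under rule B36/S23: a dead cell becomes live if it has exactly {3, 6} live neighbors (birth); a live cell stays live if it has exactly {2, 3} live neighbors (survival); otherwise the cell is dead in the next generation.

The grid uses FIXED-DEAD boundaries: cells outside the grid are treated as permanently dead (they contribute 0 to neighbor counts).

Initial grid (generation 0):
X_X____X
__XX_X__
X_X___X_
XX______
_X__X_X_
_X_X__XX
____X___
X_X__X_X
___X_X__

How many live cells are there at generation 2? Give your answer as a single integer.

Simulating step by step:
Generation 0 (given above): 25 live cells
Generation 1: 32 live cells
_XXX____
__XX__X_
X_XX____
X_X__X__
_X___XXX
__XXX_XX
_XXXXX_X
___X_XX_
____X_X_
Generation 2: 19 live cells
_X_X____
____X___
____X___
X_XXXX__
_X_____X
_____X__
_X____XX
____X__X
____X_X_
Population at generation 2: 19

Answer: 19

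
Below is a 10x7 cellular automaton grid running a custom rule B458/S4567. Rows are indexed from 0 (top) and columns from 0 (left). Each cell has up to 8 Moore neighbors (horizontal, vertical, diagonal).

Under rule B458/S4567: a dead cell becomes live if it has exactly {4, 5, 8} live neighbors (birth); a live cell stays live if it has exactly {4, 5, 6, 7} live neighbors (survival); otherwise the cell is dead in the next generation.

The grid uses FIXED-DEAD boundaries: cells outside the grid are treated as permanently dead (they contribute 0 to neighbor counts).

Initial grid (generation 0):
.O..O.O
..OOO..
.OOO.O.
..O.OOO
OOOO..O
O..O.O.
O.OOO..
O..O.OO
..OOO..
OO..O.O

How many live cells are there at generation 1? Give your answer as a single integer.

Simulating step by step:
Generation 0 (given above): 37 live cells
Generation 1: 31 live cells
...O...
.OOOOO.
..OO.O.
..O.OO.
.OOOOO.
...OO..
.O.OOO.
.OOO...
.O.OOO.
...O...
Population at generation 1: 31

Answer: 31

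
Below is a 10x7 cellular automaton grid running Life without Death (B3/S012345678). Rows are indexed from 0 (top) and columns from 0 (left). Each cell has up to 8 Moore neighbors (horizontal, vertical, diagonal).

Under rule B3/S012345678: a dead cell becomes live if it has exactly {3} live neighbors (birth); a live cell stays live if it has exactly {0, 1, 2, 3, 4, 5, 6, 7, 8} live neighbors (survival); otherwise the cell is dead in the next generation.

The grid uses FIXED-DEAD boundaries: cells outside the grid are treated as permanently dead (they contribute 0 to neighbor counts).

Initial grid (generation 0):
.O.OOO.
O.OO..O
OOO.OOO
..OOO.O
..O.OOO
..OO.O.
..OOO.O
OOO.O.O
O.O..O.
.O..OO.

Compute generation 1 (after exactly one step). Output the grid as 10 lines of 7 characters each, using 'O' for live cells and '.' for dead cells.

Answer: .O.OOO.
O.OO..O
OOO.OOO
..OOO.O
.OO.OOO
.OOO.O.
..OOO.O
OOO.O.O
O.O..OO
.O..OO.

Derivation:
Simulating step by step:
Generation 0 (given above): 40 live cells
Generation 1: 43 live cells
(generation 1 grid is the final answer)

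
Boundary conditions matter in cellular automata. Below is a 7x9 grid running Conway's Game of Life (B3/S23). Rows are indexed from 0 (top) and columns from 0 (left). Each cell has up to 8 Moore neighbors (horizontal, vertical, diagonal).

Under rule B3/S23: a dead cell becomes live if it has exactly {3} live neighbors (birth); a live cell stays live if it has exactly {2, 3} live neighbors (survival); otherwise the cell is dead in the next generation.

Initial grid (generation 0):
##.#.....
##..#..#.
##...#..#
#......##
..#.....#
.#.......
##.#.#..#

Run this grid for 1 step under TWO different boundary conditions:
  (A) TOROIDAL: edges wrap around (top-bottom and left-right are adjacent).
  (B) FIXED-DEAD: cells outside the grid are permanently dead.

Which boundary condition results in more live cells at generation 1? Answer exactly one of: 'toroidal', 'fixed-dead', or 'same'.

Under TOROIDAL boundary, generation 1:
...#.....
....#....
......#..
.......#.
.#.....##
.#......#
....#...#
Population = 11

Under FIXED-DEAD boundary, generation 1:
###......
....#....
......#.#
#......##
.#.....##
##.......
###......
Population = 17

Comparison: toroidal=11, fixed-dead=17 -> fixed-dead

Answer: fixed-dead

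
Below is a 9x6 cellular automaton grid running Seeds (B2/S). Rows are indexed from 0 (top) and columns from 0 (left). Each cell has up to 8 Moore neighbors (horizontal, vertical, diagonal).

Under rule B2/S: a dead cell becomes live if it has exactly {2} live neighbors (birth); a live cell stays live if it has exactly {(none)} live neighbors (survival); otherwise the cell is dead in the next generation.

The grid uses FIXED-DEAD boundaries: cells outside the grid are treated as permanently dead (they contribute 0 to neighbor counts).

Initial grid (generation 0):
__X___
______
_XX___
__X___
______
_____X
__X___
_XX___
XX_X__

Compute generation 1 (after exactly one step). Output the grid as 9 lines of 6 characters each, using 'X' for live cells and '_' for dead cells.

Simulating step by step:
Generation 0 (given above): 11 live cells
Generation 1: 4 live cells
(generation 1 grid is the final answer)

Answer: ______
___X__
___X__
___X__
______
______
___X__
______
______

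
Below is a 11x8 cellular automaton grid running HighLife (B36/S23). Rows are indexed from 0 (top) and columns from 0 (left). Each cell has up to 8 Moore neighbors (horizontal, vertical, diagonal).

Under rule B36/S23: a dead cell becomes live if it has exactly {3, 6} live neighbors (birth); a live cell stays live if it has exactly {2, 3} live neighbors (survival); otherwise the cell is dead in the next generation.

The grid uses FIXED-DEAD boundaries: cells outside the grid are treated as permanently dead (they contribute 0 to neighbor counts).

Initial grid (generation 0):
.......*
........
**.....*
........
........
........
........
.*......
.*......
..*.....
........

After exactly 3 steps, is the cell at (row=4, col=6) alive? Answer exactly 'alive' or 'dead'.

Answer: dead

Derivation:
Simulating step by step:
Generation 0 (given above): 7 live cells
Generation 1: 2 live cells
........
........
........
........
........
........
........
........
.**.....
........
........
Generation 2: 0 live cells
........
........
........
........
........
........
........
........
........
........
........
Generation 3: 0 live cells
........
........
........
........
........
........
........
........
........
........
........

Cell (4,6) at generation 3: 0 -> dead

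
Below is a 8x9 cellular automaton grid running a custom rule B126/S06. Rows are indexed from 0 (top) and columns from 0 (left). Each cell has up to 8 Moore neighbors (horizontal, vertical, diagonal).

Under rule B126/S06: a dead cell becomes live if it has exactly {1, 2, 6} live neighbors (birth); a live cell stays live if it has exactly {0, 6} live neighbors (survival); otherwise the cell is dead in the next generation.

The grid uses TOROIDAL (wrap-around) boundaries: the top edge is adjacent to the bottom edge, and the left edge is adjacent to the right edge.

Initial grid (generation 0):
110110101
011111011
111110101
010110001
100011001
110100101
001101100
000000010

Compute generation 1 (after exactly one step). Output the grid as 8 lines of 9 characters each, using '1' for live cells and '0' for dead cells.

Answer: 000000000
010010000
100010000
000000100
100000100
000000000
000000000
000000000

Derivation:
Simulating step by step:
Generation 0 (given above): 38 live cells
Generation 1: 7 live cells
(generation 1 grid is the final answer)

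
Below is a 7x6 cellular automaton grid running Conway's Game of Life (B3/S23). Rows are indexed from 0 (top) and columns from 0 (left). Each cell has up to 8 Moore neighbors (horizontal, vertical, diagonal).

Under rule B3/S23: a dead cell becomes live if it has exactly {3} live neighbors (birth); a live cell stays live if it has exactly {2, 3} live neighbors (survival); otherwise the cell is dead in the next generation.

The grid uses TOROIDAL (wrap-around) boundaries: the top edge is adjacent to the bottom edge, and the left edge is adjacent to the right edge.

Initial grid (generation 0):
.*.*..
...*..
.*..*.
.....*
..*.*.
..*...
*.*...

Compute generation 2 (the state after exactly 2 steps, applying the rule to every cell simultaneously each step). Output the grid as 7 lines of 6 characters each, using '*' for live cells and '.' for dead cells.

Answer: ......
..***.
......
...*.*
..**..
..*...
.*.*..

Derivation:
Simulating step by step:
Generation 0 (given above): 11 live cells
Generation 1: 12 live cells
.*.*..
...**.
....*.
...***
...*..
..*...
..**..
Generation 2: 10 live cells
(generation 2 grid is the final answer)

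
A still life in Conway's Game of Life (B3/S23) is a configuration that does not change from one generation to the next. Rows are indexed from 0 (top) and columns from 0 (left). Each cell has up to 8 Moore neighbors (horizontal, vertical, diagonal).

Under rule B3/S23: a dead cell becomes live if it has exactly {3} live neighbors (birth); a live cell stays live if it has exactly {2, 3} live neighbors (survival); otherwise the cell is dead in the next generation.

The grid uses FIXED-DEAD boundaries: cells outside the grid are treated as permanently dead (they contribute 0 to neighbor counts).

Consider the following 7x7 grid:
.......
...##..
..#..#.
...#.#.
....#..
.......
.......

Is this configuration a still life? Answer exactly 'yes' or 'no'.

Compute generation 1 and compare to generation 0 (given above):
Generation 1:
.......
...##..
..#..#.
...#.#.
....#..
.......
.......
The grids are IDENTICAL -> still life.

Answer: yes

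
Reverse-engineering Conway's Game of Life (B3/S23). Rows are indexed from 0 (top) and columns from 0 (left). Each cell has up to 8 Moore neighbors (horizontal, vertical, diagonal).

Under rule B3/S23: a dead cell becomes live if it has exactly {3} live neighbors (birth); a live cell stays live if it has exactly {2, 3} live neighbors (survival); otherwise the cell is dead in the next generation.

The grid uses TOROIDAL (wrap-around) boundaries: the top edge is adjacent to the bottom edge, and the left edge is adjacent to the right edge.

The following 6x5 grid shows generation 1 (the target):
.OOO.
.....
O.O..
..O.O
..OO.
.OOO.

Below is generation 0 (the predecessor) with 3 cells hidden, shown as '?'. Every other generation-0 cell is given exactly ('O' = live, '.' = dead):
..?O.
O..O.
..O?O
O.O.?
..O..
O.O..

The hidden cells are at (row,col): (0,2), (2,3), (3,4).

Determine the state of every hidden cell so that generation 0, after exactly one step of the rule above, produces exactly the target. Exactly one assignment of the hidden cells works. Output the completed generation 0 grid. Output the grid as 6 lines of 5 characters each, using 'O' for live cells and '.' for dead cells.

Hidden generation-0 cells (in order): (0,2), (2,3), (3,4).
A hidden cell only influences target cells in its own 3x3 neighborhood. Try each of the 2^3 = 8 assignments, step the completed generation 0 forward once under B3/S23, and compare with the target:
  (0,2)=. (2,3)=. (3,4)=. -> step gives (1,2)='O' but target has '.' -> reject
  (0,2)=. (2,3)=. (3,4)=O -> step gives (1,2)='O' but target has '.' -> reject
  (0,2)=. (2,3)=O (3,4)=. -> step reproduces the target at every cell -> ACCEPT
  (0,2)=. (2,3)=O (3,4)=O -> step gives (2,0)='.' but target has 'O' -> reject
  (0,2)=O (2,3)=. (3,4)=. -> step gives (0,1)='.' but target has 'O' -> reject
  (0,2)=O (2,3)=. (3,4)=O -> step gives (0,1)='.' but target has 'O' -> reject
  (0,2)=O (2,3)=O (3,4)=. -> step gives (0,1)='.' but target has 'O' -> reject
  (0,2)=O (2,3)=O (3,4)=O -> step gives (0,1)='.' but target has 'O' -> reject
Unique solution: (0,2)=dead, (2,3)=live, (3,4)=dead.
Check: live-neighbor counts of every cell in the completed generation 0:
23324
12445
34344
14353
25232
03232
Applying B3/S23 to generation 0 with these counts gives:
.OOO.
.....
O.O..
..O.O
..OO.
.OOO.
which matches the target exactly.

Answer: ...O.
O..O.
..OOO
O.O..
..O..
O.O..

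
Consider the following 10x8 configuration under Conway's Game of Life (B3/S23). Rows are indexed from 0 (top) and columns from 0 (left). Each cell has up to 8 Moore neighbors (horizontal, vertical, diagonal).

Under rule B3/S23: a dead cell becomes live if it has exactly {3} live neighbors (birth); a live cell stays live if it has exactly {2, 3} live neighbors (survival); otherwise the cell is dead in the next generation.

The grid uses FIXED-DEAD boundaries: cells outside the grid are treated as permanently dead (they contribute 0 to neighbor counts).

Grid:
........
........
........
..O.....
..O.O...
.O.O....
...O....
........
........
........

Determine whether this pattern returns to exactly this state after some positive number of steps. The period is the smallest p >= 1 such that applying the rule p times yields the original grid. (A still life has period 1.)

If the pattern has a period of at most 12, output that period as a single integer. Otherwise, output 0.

Answer: 2

Derivation:
Simulating and comparing each generation to the original:
Gen 0 (original, given above): 6 live cells
Gen 1: 6 live cells, differs from original
Gen 2: 6 live cells, MATCHES original -> period = 2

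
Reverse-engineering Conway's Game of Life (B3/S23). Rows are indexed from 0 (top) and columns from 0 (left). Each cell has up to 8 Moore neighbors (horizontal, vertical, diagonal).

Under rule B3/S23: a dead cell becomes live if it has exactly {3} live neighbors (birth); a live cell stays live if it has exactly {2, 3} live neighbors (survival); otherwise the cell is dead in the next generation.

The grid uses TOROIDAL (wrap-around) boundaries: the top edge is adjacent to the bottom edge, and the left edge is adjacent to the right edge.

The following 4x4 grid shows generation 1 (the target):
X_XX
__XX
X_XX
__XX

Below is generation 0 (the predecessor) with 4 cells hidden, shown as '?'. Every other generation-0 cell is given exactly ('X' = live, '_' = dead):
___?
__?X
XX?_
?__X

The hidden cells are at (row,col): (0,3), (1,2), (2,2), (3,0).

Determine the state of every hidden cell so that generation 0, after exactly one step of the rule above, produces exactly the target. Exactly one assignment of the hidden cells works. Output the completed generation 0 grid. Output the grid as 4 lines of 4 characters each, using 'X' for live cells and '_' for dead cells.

Answer: ___X
___X
XX__
___X

Derivation:
Hidden generation-0 cells (in order): (0,3), (1,2), (2,2), (3,0).
A hidden cell only influences target cells in its own 3x3 neighborhood. Try each of the 2^4 = 16 assignments, step the completed generation 0 forward once under B3/S23, and compare with the target:
  (0,3)=_ (1,2)=_ (2,2)=_ (3,0)=_ -> step gives (0,0)='_' but target has 'X' -> reject
  (0,3)=_ (1,2)=_ (2,2)=_ (3,0)=X -> step gives (0,2)='_' but target has 'X' -> reject
  (0,3)=_ (1,2)=_ (2,2)=X (3,0)=_ -> step gives (0,0)='_' but target has 'X' -> reject
  (0,3)=_ (1,2)=_ (2,2)=X (3,0)=X -> step gives (0,2)='_' but target has 'X' -> reject
  (0,3)=_ (1,2)=X (2,2)=_ (3,0)=_ -> step gives (0,0)='_' but target has 'X' -> reject
  (0,3)=_ (1,2)=X (2,2)=_ (3,0)=X -> step gives (0,3)='_' but target has 'X' -> reject
  (0,3)=_ (1,2)=X (2,2)=X (3,0)=_ -> step gives (0,0)='_' but target has 'X' -> reject
  (0,3)=_ (1,2)=X (2,2)=X (3,0)=X -> step gives (0,3)='_' but target has 'X' -> reject
  (0,3)=X (1,2)=_ (2,2)=_ (3,0)=_ -> step reproduces the target at every cell -> ACCEPT
  (0,3)=X (1,2)=_ (2,2)=_ (3,0)=X -> step gives (0,0)='_' but target has 'X' -> reject
  (0,3)=X (1,2)=_ (2,2)=X (3,0)=_ -> step gives (1,1)='X' but target has '_' -> reject
  (0,3)=X (1,2)=_ (2,2)=X (3,0)=X -> step gives (0,0)='_' but target has 'X' -> reject
  (0,3)=X (1,2)=X (2,2)=_ (3,0)=_ -> step gives (0,2)='_' but target has 'X' -> reject
  (0,3)=X (1,2)=X (2,2)=_ (3,0)=X -> step gives (0,0)='_' but target has 'X' -> reject
  (0,3)=X (1,2)=X (2,2)=X (3,0)=_ -> step gives (0,2)='_' but target has 'X' -> reject
  (0,3)=X (1,2)=X (2,2)=X (3,0)=X -> step gives (0,0)='_' but target has 'X' -> reject
Unique solution: (0,3)=live, (1,2)=dead, (2,2)=dead, (3,0)=dead.
Check: live-neighbor counts of every cell in the completed generation 0:
3032
4232
3133
4232
Applying B3/S23 to generation 0 with these counts gives:
X_XX
__XX
X_XX
__XX
which matches the target exactly.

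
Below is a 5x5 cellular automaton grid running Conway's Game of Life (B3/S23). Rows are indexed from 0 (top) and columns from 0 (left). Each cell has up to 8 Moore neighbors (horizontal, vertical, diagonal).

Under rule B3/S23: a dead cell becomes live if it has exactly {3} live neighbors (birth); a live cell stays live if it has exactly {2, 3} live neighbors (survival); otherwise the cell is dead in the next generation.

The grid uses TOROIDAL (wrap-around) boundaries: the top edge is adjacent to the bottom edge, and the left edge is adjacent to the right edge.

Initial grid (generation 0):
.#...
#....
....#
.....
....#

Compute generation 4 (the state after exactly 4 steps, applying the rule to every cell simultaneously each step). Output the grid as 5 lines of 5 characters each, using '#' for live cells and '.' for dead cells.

Simulating step by step:
Generation 0 (given above): 4 live cells
Generation 1: 2 live cells
#....
#....
.....
.....
.....
Generation 2: 0 live cells
.....
.....
.....
.....
.....
Generation 3: 0 live cells
.....
.....
.....
.....
.....
Generation 4: 0 live cells
(generation 4 grid is the final answer)

Answer: .....
.....
.....
.....
.....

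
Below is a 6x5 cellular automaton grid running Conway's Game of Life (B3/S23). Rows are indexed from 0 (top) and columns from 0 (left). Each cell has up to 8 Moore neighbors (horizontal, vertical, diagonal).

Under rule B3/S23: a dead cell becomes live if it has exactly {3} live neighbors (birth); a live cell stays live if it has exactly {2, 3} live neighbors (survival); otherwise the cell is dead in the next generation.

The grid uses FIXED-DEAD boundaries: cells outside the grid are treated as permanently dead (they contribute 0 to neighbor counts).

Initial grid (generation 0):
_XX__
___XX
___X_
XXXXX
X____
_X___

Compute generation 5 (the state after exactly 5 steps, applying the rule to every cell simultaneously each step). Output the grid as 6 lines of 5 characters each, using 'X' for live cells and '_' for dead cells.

Simulating step by step:
Generation 0 (given above): 12 live cells
Generation 1: 12 live cells
__XX_
___XX
_X___
XXXXX
X__X_
_____
Generation 2: 13 live cells
__XXX
___XX
XX___
X__XX
X__XX
_____
Generation 3: 13 live cells
__X_X
_X__X
XXX__
X_XXX
___XX
_____
Generation 4: 8 live cells
___X_
X____
X___X
X___X
__X_X
_____
Generation 5: 5 live cells
(generation 5 grid is the final answer)

Answer: _____
_____
XX___
_X__X
___X_
_____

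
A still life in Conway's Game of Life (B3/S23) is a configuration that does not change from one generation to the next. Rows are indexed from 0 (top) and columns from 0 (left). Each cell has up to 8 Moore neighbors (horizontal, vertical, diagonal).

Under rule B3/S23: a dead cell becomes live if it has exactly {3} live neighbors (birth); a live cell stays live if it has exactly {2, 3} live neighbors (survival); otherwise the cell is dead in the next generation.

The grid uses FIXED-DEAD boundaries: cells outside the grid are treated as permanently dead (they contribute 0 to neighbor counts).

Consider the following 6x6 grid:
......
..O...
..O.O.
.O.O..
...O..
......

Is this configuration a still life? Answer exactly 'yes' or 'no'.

Compute generation 1 and compare to generation 0 (given above):
Generation 1:
......
...O..
.OO...
...OO.
..O...
......
Cell (1,2) differs: gen0=1 vs gen1=0 -> NOT a still life.

Answer: no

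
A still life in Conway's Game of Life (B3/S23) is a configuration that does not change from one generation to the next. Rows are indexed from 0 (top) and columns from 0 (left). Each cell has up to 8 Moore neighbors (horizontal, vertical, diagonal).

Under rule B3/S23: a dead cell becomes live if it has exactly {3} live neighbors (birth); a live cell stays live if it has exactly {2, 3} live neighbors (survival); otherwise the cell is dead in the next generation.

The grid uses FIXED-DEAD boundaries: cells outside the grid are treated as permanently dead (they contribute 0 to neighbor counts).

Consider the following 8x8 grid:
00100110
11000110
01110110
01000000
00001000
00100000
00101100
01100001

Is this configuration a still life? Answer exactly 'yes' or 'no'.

Answer: no

Derivation:
Compute generation 1 and compare to generation 0 (given above):
Generation 1:
01000110
10010001
00001110
01011100
00000000
00001100
00100000
01110000
Cell (0,1) differs: gen0=0 vs gen1=1 -> NOT a still life.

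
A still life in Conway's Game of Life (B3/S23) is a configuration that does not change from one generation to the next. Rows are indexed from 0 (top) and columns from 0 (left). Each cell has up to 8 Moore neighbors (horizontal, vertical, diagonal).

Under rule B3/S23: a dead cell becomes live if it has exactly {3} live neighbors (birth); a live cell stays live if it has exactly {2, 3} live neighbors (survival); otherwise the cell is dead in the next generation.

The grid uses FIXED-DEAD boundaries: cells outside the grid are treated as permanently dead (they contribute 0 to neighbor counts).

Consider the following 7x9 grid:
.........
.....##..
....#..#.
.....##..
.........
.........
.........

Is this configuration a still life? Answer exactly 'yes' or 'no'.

Answer: yes

Derivation:
Compute generation 1 and compare to generation 0 (given above):
Generation 1:
.........
.....##..
....#..#.
.....##..
.........
.........
.........
The grids are IDENTICAL -> still life.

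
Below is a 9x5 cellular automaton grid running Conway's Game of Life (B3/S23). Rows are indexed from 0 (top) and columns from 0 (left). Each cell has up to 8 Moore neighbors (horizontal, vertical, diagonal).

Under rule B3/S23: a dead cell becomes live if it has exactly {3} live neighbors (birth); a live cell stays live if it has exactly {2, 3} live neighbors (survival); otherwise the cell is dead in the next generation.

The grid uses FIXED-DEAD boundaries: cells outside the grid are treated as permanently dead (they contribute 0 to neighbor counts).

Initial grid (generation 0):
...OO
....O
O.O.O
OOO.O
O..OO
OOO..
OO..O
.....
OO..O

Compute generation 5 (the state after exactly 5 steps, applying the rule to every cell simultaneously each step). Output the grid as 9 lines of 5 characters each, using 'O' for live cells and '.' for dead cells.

Simulating step by step:
Generation 0 (given above): 22 live cells
Generation 1: 14 live cells
...OO
....O
O.O.O
O.O.O
....O
..O.O
O.O..
.....
.....
Generation 2: 10 live cells
...OO
....O
....O
....O
.O..O
.O...
.O.O.
.....
.....
Generation 3: 10 live cells
...OO
....O
...OO
...OO
.....
OO...
..O..
.....
.....
Generation 4: 6 live cells
...OO
.....
.....
...OO
.....
.O...
.O...
.....
.....
Generation 5: 0 live cells
(generation 5 grid is the final answer)

Answer: .....
.....
.....
.....
.....
.....
.....
.....
.....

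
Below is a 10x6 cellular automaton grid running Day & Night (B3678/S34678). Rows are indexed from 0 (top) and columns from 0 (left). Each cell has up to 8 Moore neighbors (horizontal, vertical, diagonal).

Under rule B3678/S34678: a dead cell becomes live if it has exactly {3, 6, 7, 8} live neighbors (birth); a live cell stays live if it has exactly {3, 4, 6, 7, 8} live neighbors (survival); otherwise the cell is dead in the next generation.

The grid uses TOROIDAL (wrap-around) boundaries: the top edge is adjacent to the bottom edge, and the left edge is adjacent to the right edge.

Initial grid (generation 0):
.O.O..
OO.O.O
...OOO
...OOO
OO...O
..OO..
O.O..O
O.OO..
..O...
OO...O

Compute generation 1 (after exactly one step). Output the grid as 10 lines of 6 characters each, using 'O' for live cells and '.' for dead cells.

Simulating step by step:
Generation 0 (given above): 27 live cells
Generation 1: 25 live cells
(generation 1 grid is the final answer)

Answer: OO....
O..OOO
...OO.
..OOO.
O....O
..O.O.
..O.O.
..OO.O
..OO.O
OO....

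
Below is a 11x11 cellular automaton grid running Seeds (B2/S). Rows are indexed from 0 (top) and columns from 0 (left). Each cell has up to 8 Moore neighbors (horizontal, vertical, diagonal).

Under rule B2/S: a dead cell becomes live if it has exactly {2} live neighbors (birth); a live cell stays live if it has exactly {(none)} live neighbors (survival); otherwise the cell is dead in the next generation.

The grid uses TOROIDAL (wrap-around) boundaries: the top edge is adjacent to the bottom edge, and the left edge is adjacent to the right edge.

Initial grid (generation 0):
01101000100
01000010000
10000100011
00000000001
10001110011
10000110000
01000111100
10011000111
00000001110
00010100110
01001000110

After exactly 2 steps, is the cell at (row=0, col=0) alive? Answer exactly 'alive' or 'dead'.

Simulating step by step:
Generation 0 (given above): 42 live cells
Generation 1: 22 live cells
00000000000
00011001100
01000010000
01000000100
01000001000
00000000000
00110000000
01100000000
10100110000
00100010000
10000000001
Generation 2: 29 live cells
10011001111
00100110000
10011100010
00000010000
10100000100
01010000000
00000000000
10001110000
00000001000
00010001000
01000000000

Cell (0,0) at generation 2: 1 -> alive

Answer: alive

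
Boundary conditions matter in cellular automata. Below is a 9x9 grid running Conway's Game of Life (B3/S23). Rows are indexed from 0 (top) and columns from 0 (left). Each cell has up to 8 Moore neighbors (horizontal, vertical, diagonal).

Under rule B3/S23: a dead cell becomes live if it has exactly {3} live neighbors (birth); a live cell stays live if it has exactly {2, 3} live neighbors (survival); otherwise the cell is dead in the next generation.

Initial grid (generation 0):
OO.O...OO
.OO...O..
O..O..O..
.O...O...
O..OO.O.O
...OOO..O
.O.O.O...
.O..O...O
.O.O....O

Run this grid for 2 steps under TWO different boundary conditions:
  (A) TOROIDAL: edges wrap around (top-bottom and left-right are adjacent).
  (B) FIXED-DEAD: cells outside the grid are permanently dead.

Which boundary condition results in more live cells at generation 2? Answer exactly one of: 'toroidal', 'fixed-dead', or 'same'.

Answer: fixed-dead

Derivation:
Under TOROIDAL boundary, generation 2:
...O...O.
....OOO.O
OO.O....O
...O.....
...OO....
O.OOOO...
..OO.OOO.
.....O...
O........
Population = 25

Under FIXED-DEAD boundary, generation 2:
.........
OO...OOO.
O..O.....
O..O.....
...OO...O
..OOOO.O.
..OO.OO..
.O.OO....
.OOO.....
Population = 27

Comparison: toroidal=25, fixed-dead=27 -> fixed-dead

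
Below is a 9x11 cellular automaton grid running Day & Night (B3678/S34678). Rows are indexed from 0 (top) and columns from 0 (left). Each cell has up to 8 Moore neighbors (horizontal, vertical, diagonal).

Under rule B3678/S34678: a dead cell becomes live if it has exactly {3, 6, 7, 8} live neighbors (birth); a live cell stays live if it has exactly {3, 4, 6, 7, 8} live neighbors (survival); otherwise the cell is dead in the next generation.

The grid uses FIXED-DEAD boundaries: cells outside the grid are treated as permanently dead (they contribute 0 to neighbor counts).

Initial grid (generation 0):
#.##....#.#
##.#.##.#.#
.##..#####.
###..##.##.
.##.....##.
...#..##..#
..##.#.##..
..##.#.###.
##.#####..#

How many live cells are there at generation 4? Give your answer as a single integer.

Simulating step by step:
Generation 0 (given above): 53 live cells
Generation 1: 50 live cells
..#.#..#...
#.##.#####.
.#.#..##..#
##.#.####.#
####.#..###
.#.##.##...
..##..#....
....###..#.
...#####.#.
Generation 2: 47 live cells
.#...#.#...
..##.#..#..
.###..###..
#.##.#..###
#.########.
###.#.####.
..##.##....
..#..#..#..
....#.#.#..
Generation 3: 38 live cells
..#.#.#....
...#....#..
.##..####..
.########..
##.#...###.
...#.###.#.
..##.##..#.
.....#.....
.....#.#...
Generation 4: 36 live cells
...#.......
.#.##......
.#...#.###.
..#######..
.####.####.
.#.#.#.####
.....#.##..
.....#.....
......#....
Population at generation 4: 36

Answer: 36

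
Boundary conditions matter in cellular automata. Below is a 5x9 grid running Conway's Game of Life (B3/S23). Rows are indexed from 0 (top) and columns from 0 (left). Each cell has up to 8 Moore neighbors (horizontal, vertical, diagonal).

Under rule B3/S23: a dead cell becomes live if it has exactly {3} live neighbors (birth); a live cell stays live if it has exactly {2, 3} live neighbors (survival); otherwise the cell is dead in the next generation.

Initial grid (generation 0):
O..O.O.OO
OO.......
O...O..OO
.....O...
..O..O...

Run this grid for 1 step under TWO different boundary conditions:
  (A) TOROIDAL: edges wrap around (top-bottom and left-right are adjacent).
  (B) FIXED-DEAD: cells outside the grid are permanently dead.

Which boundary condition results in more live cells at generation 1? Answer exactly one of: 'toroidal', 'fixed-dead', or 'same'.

Answer: toroidal

Derivation:
Under TOROIDAL boundary, generation 1:
O.O.O.O.O
.O..O.O..
OO......O
....OOO.O
.....O..O
Population = 17

Under FIXED-DEAD boundary, generation 1:
OO.......
OO..O.O..
OO.......
....OOO..
.........
Population = 11

Comparison: toroidal=17, fixed-dead=11 -> toroidal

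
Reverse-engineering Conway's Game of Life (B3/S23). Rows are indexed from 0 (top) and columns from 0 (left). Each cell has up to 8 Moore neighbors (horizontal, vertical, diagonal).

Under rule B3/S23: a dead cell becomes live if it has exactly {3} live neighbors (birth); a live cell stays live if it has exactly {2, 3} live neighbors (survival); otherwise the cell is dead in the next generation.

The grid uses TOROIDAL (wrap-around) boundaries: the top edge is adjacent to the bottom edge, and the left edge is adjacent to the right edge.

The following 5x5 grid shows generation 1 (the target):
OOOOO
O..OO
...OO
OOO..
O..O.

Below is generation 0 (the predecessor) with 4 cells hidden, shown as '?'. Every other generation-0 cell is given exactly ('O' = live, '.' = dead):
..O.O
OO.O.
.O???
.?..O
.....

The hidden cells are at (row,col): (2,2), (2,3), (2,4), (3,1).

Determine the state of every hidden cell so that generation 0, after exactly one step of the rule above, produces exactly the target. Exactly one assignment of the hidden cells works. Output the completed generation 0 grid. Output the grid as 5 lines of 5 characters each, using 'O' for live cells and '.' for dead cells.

Answer: ..O.O
OO.O.
.OO..
.O..O
.....

Derivation:
Hidden generation-0 cells (in order): (2,2), (2,3), (2,4), (3,1).
A hidden cell only influences target cells in its own 3x3 neighborhood. Try each of the 2^4 = 16 assignments, step the completed generation 0 forward once under B3/S23, and compare with the target:
  (2,2)=. (2,3)=. (2,4)=. (3,1)=. -> step gives (1,1)='O' but target has '.' -> reject
  (2,2)=. (2,3)=. (2,4)=. (3,1)=O -> step gives (1,1)='O' but target has '.' -> reject
  (2,2)=. (2,3)=. (2,4)=O (3,1)=. -> step gives (1,0)='.' but target has 'O' -> reject
  (2,2)=. (2,3)=. (2,4)=O (3,1)=O -> step gives (1,0)='.' but target has 'O' -> reject
  (2,2)=. (2,3)=O (2,4)=. (3,1)=. -> step gives (1,1)='O' but target has '.' -> reject
  (2,2)=. (2,3)=O (2,4)=. (3,1)=O -> step gives (1,1)='O' but target has '.' -> reject
  (2,2)=. (2,3)=O (2,4)=O (3,1)=. -> step gives (1,0)='.' but target has 'O' -> reject
  (2,2)=. (2,3)=O (2,4)=O (3,1)=O -> step gives (1,0)='.' but target has 'O' -> reject
  (2,2)=O (2,3)=. (2,4)=. (3,1)=. -> step gives (2,1)='O' but target has '.' -> reject
  (2,2)=O (2,3)=. (2,4)=. (3,1)=O -> step reproduces the target at every cell -> ACCEPT
  (2,2)=O (2,3)=. (2,4)=O (3,1)=. -> step gives (1,0)='.' but target has 'O' -> reject
  (2,2)=O (2,3)=. (2,4)=O (3,1)=O -> step gives (1,0)='.' but target has 'O' -> reject
  (2,2)=O (2,3)=O (2,4)=. (3,1)=. -> step gives (1,3)='.' but target has 'O' -> reject
  (2,2)=O (2,3)=O (2,4)=. (3,1)=O -> step gives (1,3)='.' but target has 'O' -> reject
  (2,2)=O (2,3)=O (2,4)=O (3,1)=. -> step gives (1,0)='.' but target has 'O' -> reject
  (2,2)=O (2,3)=O (2,4)=O (3,1)=O -> step gives (1,0)='.' but target has 'O' -> reject
Unique solution: (2,2)=live, (2,3)=dead, (2,4)=dead, (3,1)=live.
Check: live-neighbor counts of every cell in the completed generation 0:
33232
34533
54433
32320
32232
Applying B3/S23 to generation 0 with these counts gives:
OOOOO
O..OO
...OO
OOO..
O..O.
which matches the target exactly.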